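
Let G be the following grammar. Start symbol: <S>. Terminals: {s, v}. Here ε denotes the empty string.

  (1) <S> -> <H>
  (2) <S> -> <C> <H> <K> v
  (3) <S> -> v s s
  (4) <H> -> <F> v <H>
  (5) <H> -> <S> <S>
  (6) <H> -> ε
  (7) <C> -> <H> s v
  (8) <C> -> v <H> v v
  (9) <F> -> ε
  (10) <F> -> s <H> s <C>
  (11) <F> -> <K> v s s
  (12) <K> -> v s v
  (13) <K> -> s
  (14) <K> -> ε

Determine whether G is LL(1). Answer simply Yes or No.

FIRST(<S>) = {ε, s, v}
FIRST(<H>) = {ε, s, v}
FIRST(<C>) = {s, v}
FIRST(<F>) = {ε, s, v}
FIRST(<K>) = {ε, s, v}
FOLLOW(<S>) = {$, s, v}
FOLLOW(<H>) = {$, s, v}
FOLLOW(<C>) = {s, v}
FOLLOW(<F>) = {v}
FOLLOW(<K>) = {v}
Cell M[<C>, v] receives both <C> -> <H> s v and <C> -> v <H> v v — the grammar is not LL(1).

No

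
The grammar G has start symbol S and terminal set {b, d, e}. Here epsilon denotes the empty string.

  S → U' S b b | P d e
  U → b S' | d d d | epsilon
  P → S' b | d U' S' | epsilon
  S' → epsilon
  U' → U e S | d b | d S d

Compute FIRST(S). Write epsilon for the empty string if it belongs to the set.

FIRST(U) = {epsilon, b, d}
FIRST(S') = {epsilon}
FIRST(P) = {epsilon, b, d}  (via S' b)
FIRST(U') = {b, d, e}  (via U e S)
FIRST(S) = {b, d, e}  (via U' S b b, P d e)

{b, d, e}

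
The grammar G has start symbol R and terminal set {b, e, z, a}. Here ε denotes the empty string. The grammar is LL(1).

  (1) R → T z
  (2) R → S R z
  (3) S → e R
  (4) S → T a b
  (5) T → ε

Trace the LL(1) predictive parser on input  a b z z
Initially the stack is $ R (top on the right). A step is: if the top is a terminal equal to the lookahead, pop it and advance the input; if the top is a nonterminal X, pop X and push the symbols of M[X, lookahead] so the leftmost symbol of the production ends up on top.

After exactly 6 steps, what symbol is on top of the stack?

T

     Stack        Input      Action
  1  $ R          a b z z $  expand R → S R z
  2  $ z R S      a b z z $  expand S → T a b
  3  $ z R b a T  a b z z $  expand T → ε
  4  $ z R b a    a b z z $  match a
  5  $ z R b      b z z $    match b
  6  $ z R        z z $      expand R → T z
Stack after step 6: $ z z T (top = T).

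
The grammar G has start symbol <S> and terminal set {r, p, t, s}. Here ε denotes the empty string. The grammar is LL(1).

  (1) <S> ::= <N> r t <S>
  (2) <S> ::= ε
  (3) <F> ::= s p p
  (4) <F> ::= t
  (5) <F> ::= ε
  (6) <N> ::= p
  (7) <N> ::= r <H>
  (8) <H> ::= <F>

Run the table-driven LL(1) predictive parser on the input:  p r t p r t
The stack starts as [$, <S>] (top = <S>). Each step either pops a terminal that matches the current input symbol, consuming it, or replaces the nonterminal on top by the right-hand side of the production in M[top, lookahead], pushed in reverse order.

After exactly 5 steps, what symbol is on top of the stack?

<S>

step 1: stack=$ <S>  input=p r t p r t $  — expand <S> ::= <N> r t <S>
step 2: stack=$ <S> t r <N>  input=p r t p r t $  — expand <N> ::= p
step 3: stack=$ <S> t r p  input=p r t p r t $  — match p
step 4: stack=$ <S> t r  input=r t p r t $  — match r
step 5: stack=$ <S> t  input=t p r t $  — match t
Stack after step 5: $ <S> (top = <S>).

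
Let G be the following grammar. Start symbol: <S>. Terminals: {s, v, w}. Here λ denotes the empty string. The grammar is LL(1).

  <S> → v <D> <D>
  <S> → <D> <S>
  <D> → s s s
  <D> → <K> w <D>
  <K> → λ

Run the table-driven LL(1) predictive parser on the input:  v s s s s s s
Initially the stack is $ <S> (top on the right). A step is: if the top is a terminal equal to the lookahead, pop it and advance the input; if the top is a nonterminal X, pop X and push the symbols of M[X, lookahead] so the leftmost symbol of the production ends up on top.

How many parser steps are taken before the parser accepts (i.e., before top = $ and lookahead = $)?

      Stack        Input            Action
   1  $ <S>        v s s s s s s $  expand <S> → v <D> <D>
   2  $ <D> <D> v  v s s s s s s $  match v
   3  $ <D> <D>    s s s s s s $    expand <D> → s s s
   4  $ <D> s s s  s s s s s s $    match s
   5  $ <D> s s    s s s s s $      match s
   6  $ <D> s      s s s s $        match s
   7  $ <D>        s s s $          expand <D> → s s s
   8  $ s s s      s s s $          match s
   9  $ s s        s s $            match s
  10  $ s          s $              match s
Accept reached after 10 steps.

10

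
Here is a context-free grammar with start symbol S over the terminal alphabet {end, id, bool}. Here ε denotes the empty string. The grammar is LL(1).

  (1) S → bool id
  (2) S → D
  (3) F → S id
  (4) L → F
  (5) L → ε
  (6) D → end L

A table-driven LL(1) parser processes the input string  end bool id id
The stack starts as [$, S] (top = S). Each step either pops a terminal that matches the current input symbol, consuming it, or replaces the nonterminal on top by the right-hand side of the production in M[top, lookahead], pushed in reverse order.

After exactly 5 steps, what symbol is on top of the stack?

S

     Stack    Input             Action
  1  $ S      end bool id id $  expand S → D
  2  $ D      end bool id id $  expand D → end L
  3  $ L end  end bool id id $  match end
  4  $ L      bool id id $      expand L → F
  5  $ F      bool id id $      expand F → S id
Stack after step 5: $ id S (top = S).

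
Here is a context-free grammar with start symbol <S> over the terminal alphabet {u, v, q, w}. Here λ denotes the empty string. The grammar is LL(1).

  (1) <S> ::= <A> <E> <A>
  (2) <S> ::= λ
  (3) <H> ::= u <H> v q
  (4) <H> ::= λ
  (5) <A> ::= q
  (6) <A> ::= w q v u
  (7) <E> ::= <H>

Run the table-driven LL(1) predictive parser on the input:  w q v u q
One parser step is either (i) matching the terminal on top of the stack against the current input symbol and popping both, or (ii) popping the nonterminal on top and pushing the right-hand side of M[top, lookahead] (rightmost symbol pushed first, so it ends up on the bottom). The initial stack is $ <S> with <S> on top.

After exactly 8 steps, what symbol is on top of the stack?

<A>

     Stack              Input        Action
  1  $ <S>              w q v u q $  expand <S> ::= <A> <E> <A>
  2  $ <A> <E> <A>      w q v u q $  expand <A> ::= w q v u
  3  $ <A> <E> u v q w  w q v u q $  match w
  4  $ <A> <E> u v q    q v u q $    match q
  5  $ <A> <E> u v      v u q $      match v
  6  $ <A> <E> u        u q $        match u
  7  $ <A> <E>          q $          expand <E> ::= <H>
  8  $ <A> <H>          q $          expand <H> ::= λ
Stack after step 8: $ <A> (top = <A>).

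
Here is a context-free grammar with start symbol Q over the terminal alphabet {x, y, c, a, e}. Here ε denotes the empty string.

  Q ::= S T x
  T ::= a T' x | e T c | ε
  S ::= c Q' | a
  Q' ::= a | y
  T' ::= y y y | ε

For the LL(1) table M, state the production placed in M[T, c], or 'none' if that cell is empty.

T ::= ε

FIRST(T) = {ε, a, e}
FIRST(S) = {a, c}
FIRST(Q') = {a, y}
FIRST(T') = {ε, y}
FIRST(Q) = {a, c}  (via S T x)
FOLLOW(Q) includes $ since Q is the start symbol.
FOLLOW(T): in Q::=S T x, T is followed by x with FIRST {x}; in T::=e T c, T is followed by c with FIRST {c}. Thus FOLLOW(T) = {c, x}.
For T ::= a T' x: FIRST(a T' x) = {a}, so it goes in M[T, t] for t ∈ {a}.
For T ::= e T c: FIRST(e T c) = {e}, so it goes in M[T, t] for t ∈ {e}.
For T ::= ε: FIRST(ε) = {ε}, so it goes in M[T, t] for t ∈ {}; since ε ∈ FIRST, also for every t ∈ FOLLOW(T) = {c, x}.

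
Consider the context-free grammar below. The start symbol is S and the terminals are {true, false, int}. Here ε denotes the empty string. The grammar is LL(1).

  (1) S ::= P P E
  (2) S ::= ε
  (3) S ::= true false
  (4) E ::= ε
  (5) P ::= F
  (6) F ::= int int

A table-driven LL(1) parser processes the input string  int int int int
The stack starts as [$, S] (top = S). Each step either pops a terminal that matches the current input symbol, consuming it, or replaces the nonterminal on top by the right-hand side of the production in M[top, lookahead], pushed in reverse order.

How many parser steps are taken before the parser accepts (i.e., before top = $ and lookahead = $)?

10

step 1: stack=$ S  input=int int int int $  — expand S ::= P P E
step 2: stack=$ E P P  input=int int int int $  — expand P ::= F
step 3: stack=$ E P F  input=int int int int $  — expand F ::= int int
step 4: stack=$ E P int int  input=int int int int $  — match int
step 5: stack=$ E P int  input=int int int $  — match int
step 6: stack=$ E P  input=int int $  — expand P ::= F
step 7: stack=$ E F  input=int int $  — expand F ::= int int
step 8: stack=$ E int int  input=int int $  — match int
step 9: stack=$ E int  input=int $  — match int
step 10: stack=$ E  input=$  — expand E ::= ε
Accept reached after 10 steps.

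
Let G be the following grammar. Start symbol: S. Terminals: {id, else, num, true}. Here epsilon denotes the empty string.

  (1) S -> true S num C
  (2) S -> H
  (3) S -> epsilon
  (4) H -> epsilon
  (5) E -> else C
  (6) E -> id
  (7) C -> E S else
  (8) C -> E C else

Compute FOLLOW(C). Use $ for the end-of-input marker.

{$, else, id, num, true}

FIRST(H): from H->epsilon we get {epsilon}. So FIRST(H) = {epsilon}.
FIRST(E): from E->else C we get {else}; from E->id we get {id}. So FIRST(E) = {else, id}.
FIRST(S): from S->true S num C we get {true}; from S->H we get {epsilon}; from S->epsilon we get {epsilon}. So FIRST(S) = {epsilon, true}.
FIRST(C): from C->E S else we get {else, id}; from C->E C else we get {else, id}. So FIRST(C) = {else, id}.
FOLLOW(S) includes $ since S is the start symbol.
FOLLOW(S): in S->true S num C, S is followed by num C with FIRST {num}; in C->E S else, S is followed by else with FIRST {else}. Thus FOLLOW(S) = {$, else, num}.
FOLLOW(H): in S->H, the suffix after H is empty, so FOLLOW(H) ⊇ FOLLOW(S) = {$, else, num}. Thus FOLLOW(H) = {$, else, num}.
FOLLOW(E): in C->E S else, E is followed by S else with FIRST {else, true}; in C->E C else, E is followed by C else with FIRST {else, id}. Thus FOLLOW(E) = {else, id, true}.
FOLLOW(C): in S->true S num C, the suffix after C is empty, so FOLLOW(C) ⊇ FOLLOW(S) = {$, else, num}; in E->else C, the suffix after C is empty, so FOLLOW(C) ⊇ FOLLOW(E) = {else, id, true}; in C->E C else, C is followed by else with FIRST {else}. Thus FOLLOW(C) = {$, else, id, num, true}.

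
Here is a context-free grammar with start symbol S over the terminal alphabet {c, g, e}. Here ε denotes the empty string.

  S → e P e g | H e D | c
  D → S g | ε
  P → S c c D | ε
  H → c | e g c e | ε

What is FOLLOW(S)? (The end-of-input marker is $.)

{$, c, g}

FIRST(H): from H→c we get {c}; from H→e g c e we get {e}; from H→ε we get {ε}. So FIRST(H) = {ε, c, e}.
FIRST(S): from S→e P e g we get {e}; from S→H e D we get {c, e}; from S→c we get {c}. So FIRST(S) = {c, e}.
FIRST(D): from D→S g we get {c, e}; from D→ε we get {ε}. So FIRST(D) = {ε, c, e}.
FIRST(P): from P→S c c D we get {c, e}; from P→ε we get {ε}. So FIRST(P) = {ε, c, e}.
FOLLOW(S) includes $ since S is the start symbol.
FOLLOW(S): in D→S g, S is followed by g with FIRST {g}; in P→S c c D, S is followed by c c D with FIRST {c}. Thus FOLLOW(S) = {$, c, g}.
FOLLOW(P): in S→e P e g, P is followed by e g with FIRST {e}. Thus FOLLOW(P) = {e}.
FOLLOW(D): in S→H e D, the suffix after D is empty, so FOLLOW(D) ⊇ FOLLOW(S) = {$, c, g}; in P→S c c D, the suffix after D is empty, so FOLLOW(D) ⊇ FOLLOW(P) = {e}. Thus FOLLOW(D) = {$, c, e, g}.
FOLLOW(H): in S→H e D, H is followed by e D with FIRST {e}. Thus FOLLOW(H) = {e}.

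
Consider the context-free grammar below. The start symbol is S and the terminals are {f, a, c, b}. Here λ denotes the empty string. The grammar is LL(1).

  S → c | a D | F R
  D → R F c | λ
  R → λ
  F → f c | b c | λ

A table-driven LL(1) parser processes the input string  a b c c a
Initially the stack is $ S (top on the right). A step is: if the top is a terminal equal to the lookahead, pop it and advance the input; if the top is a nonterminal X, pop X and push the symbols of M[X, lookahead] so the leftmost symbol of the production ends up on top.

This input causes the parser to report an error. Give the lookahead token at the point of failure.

     Stack    Input        Action
  1  $ S      a b c c a $  expand S → a D
  2  $ D a    a b c c a $  match a
  3  $ D      b c c a $    expand D → R F c
  4  $ c F R  b c c a $    expand R → λ
  5  $ c F    b c c a $    expand F → b c
  6  $ c c b  b c c a $    match b
  7  $ c c    c c a $      match c
  8  $ c      c a $        match c
  9  $        a $          error: stack empty but input remains

a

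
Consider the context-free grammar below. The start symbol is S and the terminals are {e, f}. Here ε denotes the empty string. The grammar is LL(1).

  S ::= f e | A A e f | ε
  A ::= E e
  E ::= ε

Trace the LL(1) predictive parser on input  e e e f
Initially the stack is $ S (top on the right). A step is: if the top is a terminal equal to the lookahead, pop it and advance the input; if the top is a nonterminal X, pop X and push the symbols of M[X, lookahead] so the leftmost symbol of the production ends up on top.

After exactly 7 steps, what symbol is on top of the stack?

e

step 1: stack=$ S  input=e e e f $  — expand S ::= A A e f
step 2: stack=$ f e A A  input=e e e f $  — expand A ::= E e
step 3: stack=$ f e A e E  input=e e e f $  — expand E ::= ε
step 4: stack=$ f e A e  input=e e e f $  — match e
step 5: stack=$ f e A  input=e e f $  — expand A ::= E e
step 6: stack=$ f e e E  input=e e f $  — expand E ::= ε
step 7: stack=$ f e e  input=e e f $  — match e
Stack after step 7: $ f e (top = e).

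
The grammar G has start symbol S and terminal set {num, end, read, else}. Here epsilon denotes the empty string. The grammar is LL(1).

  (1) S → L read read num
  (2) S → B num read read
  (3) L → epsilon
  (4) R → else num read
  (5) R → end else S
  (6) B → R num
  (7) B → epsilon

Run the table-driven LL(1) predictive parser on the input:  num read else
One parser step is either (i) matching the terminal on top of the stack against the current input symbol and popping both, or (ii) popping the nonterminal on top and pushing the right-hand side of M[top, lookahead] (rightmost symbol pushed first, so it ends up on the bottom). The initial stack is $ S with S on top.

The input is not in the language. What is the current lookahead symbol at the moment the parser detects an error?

     Stack              Input            Action
  1  $ S                num read else $  expand S → B num read read
  2  $ read read num B  num read else $  expand B → epsilon
  3  $ read read num    num read else $  match num
  4  $ read read        read else $      match read
  5  $ read             else $           error: top is terminal read but lookahead is else

else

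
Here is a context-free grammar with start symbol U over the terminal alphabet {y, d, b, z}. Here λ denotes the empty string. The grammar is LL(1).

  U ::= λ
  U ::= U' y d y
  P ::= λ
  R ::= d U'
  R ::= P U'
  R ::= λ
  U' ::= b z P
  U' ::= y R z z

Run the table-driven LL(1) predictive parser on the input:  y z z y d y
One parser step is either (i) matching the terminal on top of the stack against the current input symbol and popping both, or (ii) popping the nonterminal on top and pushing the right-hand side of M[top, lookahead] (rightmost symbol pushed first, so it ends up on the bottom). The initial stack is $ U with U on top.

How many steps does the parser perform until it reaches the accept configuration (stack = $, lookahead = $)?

9

     Stack            Input          Action
  1  $ U              y z z y d y $  expand U ::= U' y d y
  2  $ y d y U'       y z z y d y $  expand U' ::= y R z z
  3  $ y d y z z R y  y z z y d y $  match y
  4  $ y d y z z R    z z y d y $    expand R ::= λ
  5  $ y d y z z      z z y d y $    match z
  6  $ y d y z        z y d y $      match z
  7  $ y d y          y d y $        match y
  8  $ y d            d y $          match d
  9  $ y              y $            match y
Accept reached after 9 steps.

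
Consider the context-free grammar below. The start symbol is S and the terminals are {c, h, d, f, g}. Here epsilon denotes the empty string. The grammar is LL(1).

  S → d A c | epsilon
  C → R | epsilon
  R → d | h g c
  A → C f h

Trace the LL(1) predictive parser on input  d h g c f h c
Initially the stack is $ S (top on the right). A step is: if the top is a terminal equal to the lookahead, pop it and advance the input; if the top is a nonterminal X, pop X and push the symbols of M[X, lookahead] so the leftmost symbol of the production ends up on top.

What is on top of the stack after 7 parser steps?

     Stack          Input            Action
  1  $ S            d h g c f h c $  expand S → d A c
  2  $ c A d        d h g c f h c $  match d
  3  $ c A          h g c f h c $    expand A → C f h
  4  $ c h f C      h g c f h c $    expand C → R
  5  $ c h f R      h g c f h c $    expand R → h g c
  6  $ c h f c g h  h g c f h c $    match h
  7  $ c h f c g    g c f h c $      match g
Stack after step 7: $ c h f c (top = c).

c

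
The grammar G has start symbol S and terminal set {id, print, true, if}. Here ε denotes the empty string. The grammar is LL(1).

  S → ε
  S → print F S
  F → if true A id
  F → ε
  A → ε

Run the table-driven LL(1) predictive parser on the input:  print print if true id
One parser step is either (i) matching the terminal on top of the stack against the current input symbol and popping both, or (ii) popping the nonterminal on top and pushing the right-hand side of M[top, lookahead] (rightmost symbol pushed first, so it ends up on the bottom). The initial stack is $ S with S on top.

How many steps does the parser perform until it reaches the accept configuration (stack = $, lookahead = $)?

step 1: stack=$ S  input=print print if true id $  — expand S → print F S
step 2: stack=$ S F print  input=print print if true id $  — match print
step 3: stack=$ S F  input=print if true id $  — expand F → ε
step 4: stack=$ S  input=print if true id $  — expand S → print F S
step 5: stack=$ S F print  input=print if true id $  — match print
step 6: stack=$ S F  input=if true id $  — expand F → if true A id
step 7: stack=$ S id A true if  input=if true id $  — match if
step 8: stack=$ S id A true  input=true id $  — match true
step 9: stack=$ S id A  input=id $  — expand A → ε
step 10: stack=$ S id  input=id $  — match id
step 11: stack=$ S  input=$  — expand S → ε
Accept reached after 11 steps.

11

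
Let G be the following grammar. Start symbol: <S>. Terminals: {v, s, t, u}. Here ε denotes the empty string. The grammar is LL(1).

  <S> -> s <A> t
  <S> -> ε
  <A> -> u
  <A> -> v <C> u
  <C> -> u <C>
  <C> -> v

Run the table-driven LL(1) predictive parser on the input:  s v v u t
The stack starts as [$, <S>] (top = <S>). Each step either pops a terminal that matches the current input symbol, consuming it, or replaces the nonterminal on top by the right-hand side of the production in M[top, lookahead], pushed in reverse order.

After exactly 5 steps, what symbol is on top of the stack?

step 1: stack=$ <S>  input=s v v u t $  — expand <S> -> s <A> t
step 2: stack=$ t <A> s  input=s v v u t $  — match s
step 3: stack=$ t <A>  input=v v u t $  — expand <A> -> v <C> u
step 4: stack=$ t u <C> v  input=v v u t $  — match v
step 5: stack=$ t u <C>  input=v u t $  — expand <C> -> v
Stack after step 5: $ t u v (top = v).

v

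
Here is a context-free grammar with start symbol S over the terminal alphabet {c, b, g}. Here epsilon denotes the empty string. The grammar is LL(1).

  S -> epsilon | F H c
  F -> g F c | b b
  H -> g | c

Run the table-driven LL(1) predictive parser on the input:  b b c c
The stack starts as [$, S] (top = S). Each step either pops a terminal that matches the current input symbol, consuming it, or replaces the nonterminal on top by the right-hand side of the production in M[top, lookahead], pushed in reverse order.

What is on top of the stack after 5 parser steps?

step 1: stack=$ S  input=b b c c $  — expand S -> F H c
step 2: stack=$ c H F  input=b b c c $  — expand F -> b b
step 3: stack=$ c H b b  input=b b c c $  — match b
step 4: stack=$ c H b  input=b c c $  — match b
step 5: stack=$ c H  input=c c $  — expand H -> c
Stack after step 5: $ c c (top = c).

c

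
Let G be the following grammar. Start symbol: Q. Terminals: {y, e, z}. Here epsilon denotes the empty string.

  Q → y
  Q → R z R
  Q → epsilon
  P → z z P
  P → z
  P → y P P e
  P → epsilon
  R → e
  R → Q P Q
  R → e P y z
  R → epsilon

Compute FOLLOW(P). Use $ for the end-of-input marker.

FIRST(P): from P→z z P we get {z}; from P→z we get {z}; from P→y P P e we get {y}; from P→epsilon we get {epsilon}. So FIRST(P) = {epsilon, y, z}.
FIRST(Q): from Q→y we get {y}; from Q→R z R we get {e, y, z}; from Q→epsilon we get {epsilon}. So FIRST(Q) = {epsilon, e, y, z}.
FIRST(R): from R→e we get {e}; from R→Q P Q we get {epsilon, e, y, z}; from R→e P y z we get {e}; from R→epsilon we get {epsilon}. So FIRST(R) = {epsilon, e, y, z}.
FOLLOW(Q) includes $ since Q is the start symbol.
FOLLOW(Q): in R→Q P Q (occurrence 1), Q is followed by P Q with FIRST {epsilon, e, y, z}; in R→Q P Q (occurrence 1), the suffix after Q is nullable, so FOLLOW(Q) ⊇ FOLLOW(R) = {$, e, y, z}; in R→Q P Q (occurrence 2), the suffix after Q is empty, so FOLLOW(Q) ⊇ FOLLOW(R) = {$, e, y, z}. Thus FOLLOW(Q) = {$, e, y, z}.
FOLLOW(R): in Q→R z R (occurrence 1), R is followed by z R with FIRST {z}; in Q→R z R (occurrence 2), the suffix after R is empty, so FOLLOW(R) ⊇ FOLLOW(Q) = {$, e, y, z}. Thus FOLLOW(R) = {$, e, y, z}.
FOLLOW(P): in P→z z P, the suffix after P is empty (adds nothing new); in P→y P P e (occurrence 1), P is followed by P e with FIRST {e, y, z}; in P→y P P e (occurrence 2), P is followed by e with FIRST {e}; in R→Q P Q, P is followed by Q with FIRST {epsilon, e, y, z}; in R→Q P Q, the suffix after P is nullable, so FOLLOW(P) ⊇ FOLLOW(R) = {$, e, y, z}; in R→e P y z, P is followed by y z with FIRST {y}. Thus FOLLOW(P) = {$, e, y, z}.

{$, e, y, z}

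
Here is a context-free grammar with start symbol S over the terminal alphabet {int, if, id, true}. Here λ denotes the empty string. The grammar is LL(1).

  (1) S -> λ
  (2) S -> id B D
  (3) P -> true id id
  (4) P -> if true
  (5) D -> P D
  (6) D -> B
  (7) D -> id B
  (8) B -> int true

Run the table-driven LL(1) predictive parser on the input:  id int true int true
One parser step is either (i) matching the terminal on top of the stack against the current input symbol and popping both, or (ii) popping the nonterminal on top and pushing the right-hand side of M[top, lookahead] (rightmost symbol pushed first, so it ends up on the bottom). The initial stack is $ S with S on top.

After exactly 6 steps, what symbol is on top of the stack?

B

step 1: stack=$ S  input=id int true int true $  — expand S -> id B D
step 2: stack=$ D B id  input=id int true int true $  — match id
step 3: stack=$ D B  input=int true int true $  — expand B -> int true
step 4: stack=$ D true int  input=int true int true $  — match int
step 5: stack=$ D true  input=true int true $  — match true
step 6: stack=$ D  input=int true $  — expand D -> B
Stack after step 6: $ B (top = B).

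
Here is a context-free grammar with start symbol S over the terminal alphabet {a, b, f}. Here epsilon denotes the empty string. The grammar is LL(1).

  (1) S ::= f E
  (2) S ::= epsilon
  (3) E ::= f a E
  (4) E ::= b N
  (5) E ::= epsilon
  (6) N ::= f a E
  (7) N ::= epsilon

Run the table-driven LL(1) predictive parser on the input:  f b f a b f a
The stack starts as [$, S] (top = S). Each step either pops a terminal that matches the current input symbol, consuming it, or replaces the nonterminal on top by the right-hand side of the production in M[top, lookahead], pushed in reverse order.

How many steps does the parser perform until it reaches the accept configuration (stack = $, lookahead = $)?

13

step 1: stack=$ S  input=f b f a b f a $  — expand S ::= f E
step 2: stack=$ E f  input=f b f a b f a $  — match f
step 3: stack=$ E  input=b f a b f a $  — expand E ::= b N
step 4: stack=$ N b  input=b f a b f a $  — match b
step 5: stack=$ N  input=f a b f a $  — expand N ::= f a E
step 6: stack=$ E a f  input=f a b f a $  — match f
step 7: stack=$ E a  input=a b f a $  — match a
step 8: stack=$ E  input=b f a $  — expand E ::= b N
step 9: stack=$ N b  input=b f a $  — match b
step 10: stack=$ N  input=f a $  — expand N ::= f a E
step 11: stack=$ E a f  input=f a $  — match f
step 12: stack=$ E a  input=a $  — match a
step 13: stack=$ E  input=$  — expand E ::= epsilon
Accept reached after 13 steps.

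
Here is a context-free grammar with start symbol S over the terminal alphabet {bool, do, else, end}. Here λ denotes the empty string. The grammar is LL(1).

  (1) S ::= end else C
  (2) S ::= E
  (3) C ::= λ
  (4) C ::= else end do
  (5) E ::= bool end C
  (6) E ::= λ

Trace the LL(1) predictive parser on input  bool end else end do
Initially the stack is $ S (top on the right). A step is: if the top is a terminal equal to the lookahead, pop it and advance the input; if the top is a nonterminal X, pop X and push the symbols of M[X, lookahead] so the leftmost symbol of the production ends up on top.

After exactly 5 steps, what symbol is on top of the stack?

else

step 1: stack=$ S  input=bool end else end do $  — expand S ::= E
step 2: stack=$ E  input=bool end else end do $  — expand E ::= bool end C
step 3: stack=$ C end bool  input=bool end else end do $  — match bool
step 4: stack=$ C end  input=end else end do $  — match end
step 5: stack=$ C  input=else end do $  — expand C ::= else end do
Stack after step 5: $ do end else (top = else).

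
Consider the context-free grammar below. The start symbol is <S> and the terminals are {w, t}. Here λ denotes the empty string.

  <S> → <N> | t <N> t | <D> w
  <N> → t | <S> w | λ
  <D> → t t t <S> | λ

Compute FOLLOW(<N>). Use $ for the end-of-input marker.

{$, t, w}

FIRST(<D>) = {λ, t}
FIRST(<S>) = {λ, t, w}  (via <N>, <D> w)
FIRST(<N>) = {λ, t, w}  (via <S> w)
FOLLOW(<S>) includes $ since <S> is the start symbol.
FOLLOW(<D>): in <S>→<D> w, <D> is followed by w with FIRST {w}. Thus FOLLOW(<D>) = {w}.
FOLLOW(<S>): in <N>→<S> w, <S> is followed by w with FIRST {w}; in <D>→t t t <S>, the suffix after <S> is empty, so FOLLOW(<S>) ⊇ FOLLOW(<D>) = {w}. Thus FOLLOW(<S>) = {$, w}.
FOLLOW(<N>): in <S>→<N>, the suffix after <N> is empty, so FOLLOW(<N>) ⊇ FOLLOW(<S>) = {$, w}; in <S>→t <N> t, <N> is followed by t with FIRST {t}. Thus FOLLOW(<N>) = {$, t, w}.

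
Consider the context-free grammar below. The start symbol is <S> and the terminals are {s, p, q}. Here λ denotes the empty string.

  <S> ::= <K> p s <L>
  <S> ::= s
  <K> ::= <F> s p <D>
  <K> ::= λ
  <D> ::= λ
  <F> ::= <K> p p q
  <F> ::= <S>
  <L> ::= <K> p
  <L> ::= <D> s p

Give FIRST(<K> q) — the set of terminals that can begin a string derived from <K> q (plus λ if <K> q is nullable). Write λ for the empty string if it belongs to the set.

{p, q, s}

FIRST(<D>) = {λ}
FIRST(<S>) = {p, s}  (via <K> p s <L>)
FIRST(<K>) = {λ, p, s}  (via <F> s p <D>)
FIRST(<F>) = {p, s}  (via <K> p p q, <S>)
FIRST(<L>) = {p, s}  (via <K> p, <D> s p)
FIRST(<K> q): take FIRST of each symbol in turn, carrying on past any symbol whose FIRST contains λ; result {p, q, s}.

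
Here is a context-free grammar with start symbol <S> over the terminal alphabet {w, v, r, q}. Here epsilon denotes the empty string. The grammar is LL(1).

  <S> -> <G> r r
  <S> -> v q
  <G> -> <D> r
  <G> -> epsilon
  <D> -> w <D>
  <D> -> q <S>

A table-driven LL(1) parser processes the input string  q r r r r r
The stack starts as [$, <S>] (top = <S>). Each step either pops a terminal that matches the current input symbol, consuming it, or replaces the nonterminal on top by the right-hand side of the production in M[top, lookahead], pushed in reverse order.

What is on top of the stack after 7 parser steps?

r

step 1: stack=$ <S>  input=q r r r r r $  — expand <S> -> <G> r r
step 2: stack=$ r r <G>  input=q r r r r r $  — expand <G> -> <D> r
step 3: stack=$ r r r <D>  input=q r r r r r $  — expand <D> -> q <S>
step 4: stack=$ r r r <S> q  input=q r r r r r $  — match q
step 5: stack=$ r r r <S>  input=r r r r r $  — expand <S> -> <G> r r
step 6: stack=$ r r r r r <G>  input=r r r r r $  — expand <G> -> epsilon
step 7: stack=$ r r r r r  input=r r r r r $  — match r
Stack after step 7: $ r r r r (top = r).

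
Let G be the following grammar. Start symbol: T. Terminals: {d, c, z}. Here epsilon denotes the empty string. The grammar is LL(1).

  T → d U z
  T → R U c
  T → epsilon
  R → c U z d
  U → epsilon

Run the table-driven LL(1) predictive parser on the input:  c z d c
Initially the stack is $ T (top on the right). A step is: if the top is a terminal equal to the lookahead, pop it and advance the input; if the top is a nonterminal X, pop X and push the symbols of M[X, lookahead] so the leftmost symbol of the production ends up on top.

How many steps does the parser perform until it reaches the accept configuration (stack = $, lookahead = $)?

8

step 1: stack=$ T  input=c z d c $  — expand T → R U c
step 2: stack=$ c U R  input=c z d c $  — expand R → c U z d
step 3: stack=$ c U d z U c  input=c z d c $  — match c
step 4: stack=$ c U d z U  input=z d c $  — expand U → epsilon
step 5: stack=$ c U d z  input=z d c $  — match z
step 6: stack=$ c U d  input=d c $  — match d
step 7: stack=$ c U  input=c $  — expand U → epsilon
step 8: stack=$ c  input=c $  — match c
Accept reached after 8 steps.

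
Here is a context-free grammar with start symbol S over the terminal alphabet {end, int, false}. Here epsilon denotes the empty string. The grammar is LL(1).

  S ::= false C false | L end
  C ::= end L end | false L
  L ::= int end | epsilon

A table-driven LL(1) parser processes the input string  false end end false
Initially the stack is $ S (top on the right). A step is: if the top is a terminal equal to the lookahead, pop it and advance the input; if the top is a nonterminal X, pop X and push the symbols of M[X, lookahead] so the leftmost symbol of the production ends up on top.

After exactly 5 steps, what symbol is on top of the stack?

step 1: stack=$ S  input=false end end false $  — expand S ::= false C false
step 2: stack=$ false C false  input=false end end false $  — match false
step 3: stack=$ false C  input=end end false $  — expand C ::= end L end
step 4: stack=$ false end L end  input=end end false $  — match end
step 5: stack=$ false end L  input=end false $  — expand L ::= epsilon
Stack after step 5: $ false end (top = end).

end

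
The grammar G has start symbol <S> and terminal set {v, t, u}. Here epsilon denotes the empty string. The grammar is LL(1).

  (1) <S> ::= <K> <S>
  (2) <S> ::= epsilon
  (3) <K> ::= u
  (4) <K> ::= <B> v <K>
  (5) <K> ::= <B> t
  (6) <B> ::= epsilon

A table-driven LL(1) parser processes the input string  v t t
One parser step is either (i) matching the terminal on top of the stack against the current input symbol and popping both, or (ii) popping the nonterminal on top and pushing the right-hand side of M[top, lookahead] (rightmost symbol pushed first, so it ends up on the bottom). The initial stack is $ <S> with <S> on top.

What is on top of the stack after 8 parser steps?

<K>

step 1: stack=$ <S>  input=v t t $  — expand <S> ::= <K> <S>
step 2: stack=$ <S> <K>  input=v t t $  — expand <K> ::= <B> v <K>
step 3: stack=$ <S> <K> v <B>  input=v t t $  — expand <B> ::= epsilon
step 4: stack=$ <S> <K> v  input=v t t $  — match v
step 5: stack=$ <S> <K>  input=t t $  — expand <K> ::= <B> t
step 6: stack=$ <S> t <B>  input=t t $  — expand <B> ::= epsilon
step 7: stack=$ <S> t  input=t t $  — match t
step 8: stack=$ <S>  input=t $  — expand <S> ::= <K> <S>
Stack after step 8: $ <S> <K> (top = <K>).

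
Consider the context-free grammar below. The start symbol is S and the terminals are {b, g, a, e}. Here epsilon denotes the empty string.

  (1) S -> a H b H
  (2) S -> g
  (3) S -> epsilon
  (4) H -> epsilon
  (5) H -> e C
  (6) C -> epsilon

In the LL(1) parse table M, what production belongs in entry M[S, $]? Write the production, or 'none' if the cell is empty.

FIRST(S) = {epsilon, a, g}
FIRST(H) = {epsilon, e}
FIRST(C) = {epsilon}
FOLLOW(S) includes $ since S is the start symbol.
FOLLOW(S): S appears on no right-hand side. Thus FOLLOW(S) = {$}.
For S -> a H b H: FIRST(a H b H) = {a}, so it goes in M[S, t] for t ∈ {a}.
For S -> g: FIRST(g) = {g}, so it goes in M[S, t] for t ∈ {g}.
For S -> epsilon: FIRST(epsilon) = {epsilon}, so it goes in M[S, t] for t ∈ {}; since epsilon ∈ FIRST, also for every t ∈ FOLLOW(S) = {$}.

S -> epsilon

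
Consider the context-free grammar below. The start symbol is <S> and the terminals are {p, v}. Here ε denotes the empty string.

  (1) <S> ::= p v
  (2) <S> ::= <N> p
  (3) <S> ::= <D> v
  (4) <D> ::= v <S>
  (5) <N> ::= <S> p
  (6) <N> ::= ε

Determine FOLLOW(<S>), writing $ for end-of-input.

{$, p, v}

FIRST(<D>) = {v}
FIRST(<S>) = {p, v}  (via <N> p, <D> v)
FIRST(<N>) = {ε, p, v}  (via <S> p)
FOLLOW(<S>) includes $ since <S> is the start symbol.
FOLLOW(<D>): in <S>::=<D> v, <D> is followed by v with FIRST {v}. Thus FOLLOW(<D>) = {v}.
FOLLOW(<S>): in <D>::=v <S>, the suffix after <S> is empty, so FOLLOW(<S>) ⊇ FOLLOW(<D>) = {v}; in <N>::=<S> p, <S> is followed by p with FIRST {p}. Thus FOLLOW(<S>) = {$, p, v}.
FOLLOW(<N>): in <S>::=<N> p, <N> is followed by p with FIRST {p}. Thus FOLLOW(<N>) = {p}.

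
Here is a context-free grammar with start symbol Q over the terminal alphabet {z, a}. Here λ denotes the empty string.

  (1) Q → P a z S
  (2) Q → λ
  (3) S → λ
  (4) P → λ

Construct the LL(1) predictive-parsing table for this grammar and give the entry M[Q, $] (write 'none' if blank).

FIRST(S) = {λ}
FIRST(P) = {λ}
FIRST(Q) = {λ, a}  (via P a z S)
FOLLOW(Q) includes $ since Q is the start symbol.
FOLLOW(Q): Q appears on no right-hand side. Thus FOLLOW(Q) = {$}.
For Q → P a z S: FIRST(P a z S) = {a}, so it goes in M[Q, t] for t ∈ {a}.
For Q → λ: FIRST(λ) = {λ}, so it goes in M[Q, t] for t ∈ {}; since λ ∈ FIRST, also for every t ∈ FOLLOW(Q) = {$}.

Q → λ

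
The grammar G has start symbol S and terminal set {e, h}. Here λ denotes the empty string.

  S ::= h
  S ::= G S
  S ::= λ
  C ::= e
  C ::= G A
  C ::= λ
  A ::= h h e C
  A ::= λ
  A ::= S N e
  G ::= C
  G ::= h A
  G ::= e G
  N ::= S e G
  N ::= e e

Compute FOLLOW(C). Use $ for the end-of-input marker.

FIRST(S) = {λ, e, h}  (via G S)
FIRST(N) = {e, h}  (via S e G)
FIRST(A) = {λ, e, h}  (via S N e)
FIRST(C) = {λ, e, h}  (via G A)
FIRST(G) = {λ, e, h}  (via C)
FOLLOW(S) includes $ since S is the start symbol.
FOLLOW(S): in S::=G S, the suffix after S is empty (adds nothing new); in A::=S N e, S is followed by N e with FIRST {e, h}; in N::=S e G, S is followed by e G with FIRST {e}. Thus FOLLOW(S) = {$, e, h}.
FOLLOW(N): in A::=S N e, N is followed by e with FIRST {e}. Thus FOLLOW(N) = {e}.
FOLLOW(C): in A::=h h e C, the suffix after C is empty, so FOLLOW(C) ⊇ FOLLOW(A) = {$, e, h}; in G::=C, the suffix after C is empty, so FOLLOW(C) ⊇ FOLLOW(G) = {$, e, h}. Thus FOLLOW(C) = {$, e, h}.
FOLLOW(G): in S::=G S, G is followed by S with FIRST {λ, e, h}; in S::=G S, the suffix after G is nullable, so FOLLOW(G) ⊇ FOLLOW(S) = {$, e, h}; in C::=G A, G is followed by A with FIRST {λ, e, h}; in C::=G A, the suffix after G is nullable, so FOLLOW(G) ⊇ FOLLOW(C) = {$, e, h}; in G::=e G, the suffix after G is empty (adds nothing new); in N::=S e G, the suffix after G is empty, so FOLLOW(G) ⊇ FOLLOW(N) = {e}. Thus FOLLOW(G) = {$, e, h}.
FOLLOW(A): in C::=G A, the suffix after A is empty, so FOLLOW(A) ⊇ FOLLOW(C) = {$, e, h}; in G::=h A, the suffix after A is empty, so FOLLOW(A) ⊇ FOLLOW(G) = {$, e, h}. Thus FOLLOW(A) = {$, e, h}.

{$, e, h}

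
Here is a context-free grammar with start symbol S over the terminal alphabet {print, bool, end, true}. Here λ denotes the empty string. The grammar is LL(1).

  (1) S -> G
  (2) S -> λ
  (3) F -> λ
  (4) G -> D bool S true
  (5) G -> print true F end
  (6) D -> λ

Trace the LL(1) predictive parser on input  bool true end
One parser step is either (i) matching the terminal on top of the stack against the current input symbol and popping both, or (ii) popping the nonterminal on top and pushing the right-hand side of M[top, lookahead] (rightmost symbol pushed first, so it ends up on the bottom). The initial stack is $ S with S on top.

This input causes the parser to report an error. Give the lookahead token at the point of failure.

end

     Stack            Input            Action
  1  $ S              bool true end $  expand S -> G
  2  $ G              bool true end $  expand G -> D bool S true
  3  $ true S bool D  bool true end $  expand D -> λ
  4  $ true S bool    bool true end $  match bool
  5  $ true S         true end $       expand S -> λ
  6  $ true           true end $       match true
  7  $                end $            error: stack empty but input remains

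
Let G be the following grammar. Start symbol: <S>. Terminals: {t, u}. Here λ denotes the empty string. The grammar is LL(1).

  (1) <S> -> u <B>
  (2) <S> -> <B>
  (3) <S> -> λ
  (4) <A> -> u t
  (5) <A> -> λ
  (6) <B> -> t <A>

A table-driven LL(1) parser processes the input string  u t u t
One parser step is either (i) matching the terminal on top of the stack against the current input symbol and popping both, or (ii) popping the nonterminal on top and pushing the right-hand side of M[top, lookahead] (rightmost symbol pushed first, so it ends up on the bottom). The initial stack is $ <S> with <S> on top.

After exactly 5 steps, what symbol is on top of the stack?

u

step 1: stack=$ <S>  input=u t u t $  — expand <S> -> u <B>
step 2: stack=$ <B> u  input=u t u t $  — match u
step 3: stack=$ <B>  input=t u t $  — expand <B> -> t <A>
step 4: stack=$ <A> t  input=t u t $  — match t
step 5: stack=$ <A>  input=u t $  — expand <A> -> u t
Stack after step 5: $ t u (top = u).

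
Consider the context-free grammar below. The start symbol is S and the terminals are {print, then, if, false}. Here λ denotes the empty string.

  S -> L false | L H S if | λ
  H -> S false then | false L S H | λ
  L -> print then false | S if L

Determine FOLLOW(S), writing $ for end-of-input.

FIRST(S) = {λ, if, print}  (via L false, L H S if)
FIRST(H) = {λ, false, if, print}  (via S false then)
FIRST(L) = {if, print}  (via S if L)
FOLLOW(S) includes $ since S is the start symbol.
FOLLOW(H): in S->L H S if, H is followed by S if with FIRST {if, print}; in H->false L S H, the suffix after H is empty (adds nothing new). Thus FOLLOW(H) = {if, print}.
FOLLOW(S): in S->L H S if, S is followed by if with FIRST {if}; in H->S false then, S is followed by false then with FIRST {false}; in H->false L S H, S is followed by H with FIRST {λ, false, if, print}; in H->false L S H, the suffix after S is nullable, so FOLLOW(S) ⊇ FOLLOW(H) = {if, print}; in L->S if L, S is followed by if L with FIRST {if}. Thus FOLLOW(S) = {$, false, if, print}.
FOLLOW(L): in S->L false, L is followed by false with FIRST {false}; in S->L H S if, L is followed by H S if with FIRST {false, if, print}; in H->false L S H, L is followed by S H with FIRST {λ, false, if, print}; in H->false L S H, the suffix after L is nullable, so FOLLOW(L) ⊇ FOLLOW(H) = {if, print}; in L->S if L, the suffix after L is empty (adds nothing new). Thus FOLLOW(L) = {false, if, print}.

{$, false, if, print}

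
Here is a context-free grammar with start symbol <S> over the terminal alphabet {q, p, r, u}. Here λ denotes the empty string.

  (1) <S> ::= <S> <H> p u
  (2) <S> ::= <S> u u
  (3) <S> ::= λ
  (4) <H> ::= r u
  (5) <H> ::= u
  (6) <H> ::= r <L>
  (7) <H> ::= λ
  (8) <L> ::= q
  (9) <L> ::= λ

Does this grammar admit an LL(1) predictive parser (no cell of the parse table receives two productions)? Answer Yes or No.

No

FIRST(<S>) = {λ, p, r, u}
FIRST(<H>) = {λ, r, u}
FIRST(<L>) = {λ, q}
FOLLOW(<S>) = {$, p, r, u}
FOLLOW(<H>) = {p}
FOLLOW(<L>) = {p}
Cell M[<H>, r] receives both <H> ::= r u and <H> ::= r <L> — the grammar is not LL(1).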